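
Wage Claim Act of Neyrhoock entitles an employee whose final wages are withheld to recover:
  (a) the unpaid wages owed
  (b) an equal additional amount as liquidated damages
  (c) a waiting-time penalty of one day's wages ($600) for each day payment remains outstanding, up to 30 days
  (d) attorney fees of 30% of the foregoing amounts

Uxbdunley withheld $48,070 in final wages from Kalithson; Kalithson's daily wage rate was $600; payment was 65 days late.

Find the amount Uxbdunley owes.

$148,382

Liquidated damages (equal amount): $48,070
Penalty days: min(65, 30) = 30
Waiting-time penalty: 30 × $600 = $18,000
Subtotal: $48,070 + $48,070 + $18,000 = $114,140
Attorney fees: 30% of $114,140 = $34,242
Total award: $114,140 + $34,242 = $148,382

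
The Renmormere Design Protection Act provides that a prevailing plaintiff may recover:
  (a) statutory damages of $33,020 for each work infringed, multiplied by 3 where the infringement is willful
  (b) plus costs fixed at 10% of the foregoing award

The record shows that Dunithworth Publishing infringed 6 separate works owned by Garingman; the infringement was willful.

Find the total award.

$653,796

Statutory damages: 6 × $33,020 = $198,120
Trebled: 3 × $198,120 = $594,360
Costs: 10% of $594,360 = $59,436
Award plus costs: $594,360 + $59,436 = $653,796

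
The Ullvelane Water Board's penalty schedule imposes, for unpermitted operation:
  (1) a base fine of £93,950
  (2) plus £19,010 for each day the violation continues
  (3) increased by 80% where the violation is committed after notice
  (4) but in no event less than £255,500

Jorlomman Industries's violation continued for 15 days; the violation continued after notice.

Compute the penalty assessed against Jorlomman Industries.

£682,380

Per-day component: 15 × £19,010 = £285,150
Base plus per-day: £93,950 + £285,150 = £379,100
Enhancement: 80% of £379,100 = £303,280
Enhanced fine: £379,100 + £303,280 = £682,380
Minimum £255,500: £682,380 meets the minimum, no increase.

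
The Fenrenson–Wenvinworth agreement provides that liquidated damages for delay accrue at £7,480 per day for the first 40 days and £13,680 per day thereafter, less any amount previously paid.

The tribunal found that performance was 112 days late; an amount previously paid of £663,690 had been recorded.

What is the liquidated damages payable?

First 40 days: 40 × £7,480 = £299,200
Remaining days: (112 − 40) × £13,680 = £984,960
Accrued per-day damages: £299,200 + £984,960 = £1,284,160
Less amount previously paid: £1,284,160 − £663,690 = £620,470

£620,470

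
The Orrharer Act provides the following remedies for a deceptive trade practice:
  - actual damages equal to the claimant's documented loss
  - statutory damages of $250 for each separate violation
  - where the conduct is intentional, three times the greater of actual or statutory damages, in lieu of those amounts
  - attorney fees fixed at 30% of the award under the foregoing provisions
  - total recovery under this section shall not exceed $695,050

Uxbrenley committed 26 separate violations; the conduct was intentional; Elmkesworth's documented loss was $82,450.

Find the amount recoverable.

Statutory damages: 26 × $250 = $6,500
Greater of actual damages ($82,450) or statutory damages ($6,500): $82,450
Trebled: 3 × $82,450 = $247,350
Attorney fees: 30% of $247,350 = $74,205
Total before cap: $247,350 + $74,205 = $321,555
Cap at $695,050: $321,555 is within the cap, no reduction.

Total recovery: $321,555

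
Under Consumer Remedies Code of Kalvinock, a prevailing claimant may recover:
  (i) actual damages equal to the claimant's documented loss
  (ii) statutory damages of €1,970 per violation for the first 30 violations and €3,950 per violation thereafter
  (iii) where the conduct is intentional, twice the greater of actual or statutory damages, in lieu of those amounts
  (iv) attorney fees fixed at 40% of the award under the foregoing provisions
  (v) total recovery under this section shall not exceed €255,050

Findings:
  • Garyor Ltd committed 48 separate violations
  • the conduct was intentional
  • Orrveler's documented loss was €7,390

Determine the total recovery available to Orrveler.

First 30 violations: 30 × €1,970 = €59,100
Remaining violations: (48 − 30) × €3,950 = €71,100
Statutory damages: €59,100 + €71,100 = €130,200
Greater of actual damages (€7,390) or statutory damages (€130,200): €130,200
Doubled: 2 × €130,200 = €260,400
Attorney fees: 40% of €260,400 = €104,160
Total before cap: €260,400 + €104,160 = €364,560
Cap at €255,050: €364,560 exceeds the cap → €255,050

€255,050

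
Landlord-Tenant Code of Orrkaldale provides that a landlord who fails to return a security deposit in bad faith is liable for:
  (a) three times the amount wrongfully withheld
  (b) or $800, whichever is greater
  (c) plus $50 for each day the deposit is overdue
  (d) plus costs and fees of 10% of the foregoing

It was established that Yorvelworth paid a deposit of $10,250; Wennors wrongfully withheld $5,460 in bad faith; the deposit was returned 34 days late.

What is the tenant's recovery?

Trebled: 3 × $5,460 = $16,380
Minimum $800: $16,380 meets the minimum, no increase.
Late-return penalty: 34 × $50 = $1,700
Damages plus late penalty: $16,380 + $1,700 = $18,080
Costs and fees: 10% of $18,080 = $1,808
Total recovery: $18,080 + $1,808 = $19,888

$19,888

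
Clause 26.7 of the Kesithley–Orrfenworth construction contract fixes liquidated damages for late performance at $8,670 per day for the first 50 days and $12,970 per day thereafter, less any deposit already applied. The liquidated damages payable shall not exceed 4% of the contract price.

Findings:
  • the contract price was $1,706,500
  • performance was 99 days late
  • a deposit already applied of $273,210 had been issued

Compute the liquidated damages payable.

Liquidated damages: $68,260

First 50 days: 50 × $8,670 = $433,500
Remaining days: (99 − 50) × $12,970 = $635,530
Accrued per-day damages: $433,500 + $635,530 = $1,069,030
Less deposit already applied: $1,069,030 − $273,210 = $795,820
Cap: 4% of $1,706,500 = $68,260
Cap at $68,260: $795,820 exceeds the cap → $68,260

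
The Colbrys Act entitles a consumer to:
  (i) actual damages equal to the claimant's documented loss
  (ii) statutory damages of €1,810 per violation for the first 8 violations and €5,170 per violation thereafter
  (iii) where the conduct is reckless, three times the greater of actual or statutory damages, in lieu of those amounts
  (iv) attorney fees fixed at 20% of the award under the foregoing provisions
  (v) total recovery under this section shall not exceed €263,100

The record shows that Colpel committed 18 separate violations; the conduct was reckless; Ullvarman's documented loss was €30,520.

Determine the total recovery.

First 8 violations: 8 × €1,810 = €14,480
Remaining violations: (18 − 8) × €5,170 = €51,700
Statutory damages: €14,480 + €51,700 = €66,180
Greater of actual damages (€30,520) or statutory damages (€66,180): €66,180
Trebled: 3 × €66,180 = €198,540
Attorney fees: 20% of €198,540 = €39,708
Total before cap: €198,540 + €39,708 = €238,248
Cap at €263,100: €238,248 is within the cap, no reduction.

€238,248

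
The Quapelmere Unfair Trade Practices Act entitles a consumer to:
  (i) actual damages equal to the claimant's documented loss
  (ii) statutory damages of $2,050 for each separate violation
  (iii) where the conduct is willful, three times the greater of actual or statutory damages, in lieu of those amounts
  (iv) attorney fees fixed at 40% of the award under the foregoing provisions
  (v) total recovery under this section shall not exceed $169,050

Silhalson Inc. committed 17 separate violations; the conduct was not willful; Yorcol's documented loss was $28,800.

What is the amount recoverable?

Statutory damages: 17 × $2,050 = $34,850
Conduct not willful: the in-lieu enhancement does not apply.
Actual plus statutory damages: $28,800 + $34,850 = $63,650
Attorney fees: 40% of $63,650 = $25,460
Total before cap: $63,650 + $25,460 = $89,110
Cap at $169,050: $89,110 is within the cap, no reduction.

$89,110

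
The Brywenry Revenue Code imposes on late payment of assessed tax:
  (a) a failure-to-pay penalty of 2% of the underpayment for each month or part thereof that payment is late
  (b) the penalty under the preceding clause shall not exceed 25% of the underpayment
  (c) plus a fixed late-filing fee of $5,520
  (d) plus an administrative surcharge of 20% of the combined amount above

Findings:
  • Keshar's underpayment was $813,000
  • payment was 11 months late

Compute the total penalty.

Penalty: $221,256

Accrued rate: 2% × 11 = 22%, capped at 25% → 22%
Failure-to-pay penalty: 22% of $813,000 = $178,860
Penalty before surcharge: $178,860 + $5,520 = $184,380
Administrative surcharge: 20% of $184,380 = $36,876
Total penalty: $184,380 + $36,876 = $221,256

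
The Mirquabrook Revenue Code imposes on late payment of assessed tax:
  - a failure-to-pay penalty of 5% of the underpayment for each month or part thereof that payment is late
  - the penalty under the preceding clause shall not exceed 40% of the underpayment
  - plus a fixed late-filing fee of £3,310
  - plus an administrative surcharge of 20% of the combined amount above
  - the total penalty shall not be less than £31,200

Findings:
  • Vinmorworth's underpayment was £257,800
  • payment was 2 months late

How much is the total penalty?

£34,908

Accrued rate: 5% × 2 = 10%, capped at 40% → 10%
Failure-to-pay penalty: 10% of £257,800 = £25,780
Penalty before surcharge: £25,780 + £3,310 = £29,090
Administrative surcharge: 20% of £29,090 = £5,818
Total penalty: £29,090 + £5,818 = £34,908
Minimum £31,200: £34,908 meets the minimum, no increase.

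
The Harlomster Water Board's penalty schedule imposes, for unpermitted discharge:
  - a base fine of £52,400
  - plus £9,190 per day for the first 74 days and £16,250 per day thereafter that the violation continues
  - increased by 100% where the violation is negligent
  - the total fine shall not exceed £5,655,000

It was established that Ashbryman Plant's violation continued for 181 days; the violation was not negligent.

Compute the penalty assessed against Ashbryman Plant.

£2,471,210

First 74 days: 74 × £9,190 = £680,060
Remaining days: (181 − 74) × £16,250 = £1,738,750
Per-day component: £680,060 + £1,738,750 = £2,418,810
Base plus per-day: £52,400 + £2,418,810 = £2,471,210
The violation was not negligent: no 100% increase.
Cap at £5,655,000: £2,471,210 is within the cap, no reduction.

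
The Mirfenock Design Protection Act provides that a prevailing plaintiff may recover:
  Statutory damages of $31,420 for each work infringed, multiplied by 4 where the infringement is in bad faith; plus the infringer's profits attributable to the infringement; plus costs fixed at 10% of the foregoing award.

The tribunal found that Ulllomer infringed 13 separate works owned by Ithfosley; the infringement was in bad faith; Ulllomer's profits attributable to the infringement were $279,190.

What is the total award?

$2,104,333

Statutory damages: 13 × $31,420 = $408,460
Multiplied by 4: 4 × $408,460 = $1,633,840
Combined award: $1,633,840 + $279,190 = $1,913,030
Costs: 10% of $1,913,030 = $191,303
Award plus costs: $1,913,030 + $191,303 = $2,104,333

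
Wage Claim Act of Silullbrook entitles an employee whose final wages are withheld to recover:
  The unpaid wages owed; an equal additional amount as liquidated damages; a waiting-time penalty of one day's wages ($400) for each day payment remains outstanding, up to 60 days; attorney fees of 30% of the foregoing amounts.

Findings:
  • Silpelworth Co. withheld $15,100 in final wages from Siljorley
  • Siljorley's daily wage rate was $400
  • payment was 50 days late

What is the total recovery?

$65,260

Liquidated damages (equal amount): $15,100
Penalty days: min(50, 60) = 50
Waiting-time penalty: 50 × $400 = $20,000
Subtotal: $15,100 + $15,100 + $20,000 = $50,200
Attorney fees: 30% of $50,200 = $15,060
Total award: $50,200 + $15,060 = $65,260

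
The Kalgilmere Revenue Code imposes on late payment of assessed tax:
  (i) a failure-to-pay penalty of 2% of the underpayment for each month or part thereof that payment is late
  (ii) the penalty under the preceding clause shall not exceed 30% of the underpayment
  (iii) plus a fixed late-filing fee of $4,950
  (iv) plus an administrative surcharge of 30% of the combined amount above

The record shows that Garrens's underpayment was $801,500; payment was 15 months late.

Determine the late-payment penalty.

$319,020

Accrued rate: 2% × 15 = 30%, capped at 30% → 30%
Failure-to-pay penalty: 30% of $801,500 = $240,450
Penalty before surcharge: $240,450 + $4,950 = $245,400
Administrative surcharge: 30% of $245,400 = $73,620
Total penalty: $245,400 + $73,620 = $319,020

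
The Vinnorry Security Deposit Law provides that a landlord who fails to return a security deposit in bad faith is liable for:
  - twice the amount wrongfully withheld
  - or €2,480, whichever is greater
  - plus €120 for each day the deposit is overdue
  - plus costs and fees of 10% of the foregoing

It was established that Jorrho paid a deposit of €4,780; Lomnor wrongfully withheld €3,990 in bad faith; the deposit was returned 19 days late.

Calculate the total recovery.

Recovery: €11,286

Doubled: 2 × €3,990 = €7,980
Minimum €2,480: €7,980 meets the minimum, no increase.
Late-return penalty: 19 × €120 = €2,280
Damages plus late penalty: €7,980 + €2,280 = €10,260
Costs and fees: 10% of €10,260 = €1,026
Total recovery: €10,260 + €1,026 = €11,286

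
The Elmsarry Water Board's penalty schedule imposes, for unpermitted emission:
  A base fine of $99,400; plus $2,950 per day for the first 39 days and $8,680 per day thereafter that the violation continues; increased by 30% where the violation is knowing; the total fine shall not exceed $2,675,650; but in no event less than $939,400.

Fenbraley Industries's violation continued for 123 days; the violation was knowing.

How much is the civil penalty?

First 39 days: 39 × $2,950 = $115,050
Remaining days: (123 − 39) × $8,680 = $729,120
Per-day component: $115,050 + $729,120 = $844,170
Base plus per-day: $99,400 + $844,170 = $943,570
Enhancement: 30% of $943,570 = $283,071
Enhanced fine: $943,570 + $283,071 = $1,226,641
Cap at $2,675,650: $1,226,641 is within the cap, no reduction.
Minimum $939,400: $1,226,641 meets the minimum, no increase.

Civil penalty: $1,226,641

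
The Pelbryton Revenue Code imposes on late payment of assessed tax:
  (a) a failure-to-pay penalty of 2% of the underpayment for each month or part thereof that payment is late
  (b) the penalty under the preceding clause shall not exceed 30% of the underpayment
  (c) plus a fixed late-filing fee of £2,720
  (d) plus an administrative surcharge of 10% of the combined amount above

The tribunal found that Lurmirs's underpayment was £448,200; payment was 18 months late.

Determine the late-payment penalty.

£150,898

Accrued rate: 2% × 18 = 36%, capped at 30% → 30%
Failure-to-pay penalty: 30% of £448,200 = £134,460
Penalty before surcharge: £134,460 + £2,720 = £137,180
Administrative surcharge: 10% of £137,180 = £13,718
Total penalty: £137,180 + £13,718 = £150,898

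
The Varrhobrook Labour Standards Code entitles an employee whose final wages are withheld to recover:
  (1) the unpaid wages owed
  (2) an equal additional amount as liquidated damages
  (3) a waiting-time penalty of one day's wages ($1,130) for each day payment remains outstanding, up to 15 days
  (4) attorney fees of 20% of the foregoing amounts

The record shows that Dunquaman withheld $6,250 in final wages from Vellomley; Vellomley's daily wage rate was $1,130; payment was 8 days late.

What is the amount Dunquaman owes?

$25,848

Liquidated damages (equal amount): $6,250
Penalty days: min(8, 15) = 8
Waiting-time penalty: 8 × $1,130 = $9,040
Subtotal: $6,250 + $6,250 + $9,040 = $21,540
Attorney fees: 20% of $21,540 = $4,308
Total award: $21,540 + $4,308 = $25,848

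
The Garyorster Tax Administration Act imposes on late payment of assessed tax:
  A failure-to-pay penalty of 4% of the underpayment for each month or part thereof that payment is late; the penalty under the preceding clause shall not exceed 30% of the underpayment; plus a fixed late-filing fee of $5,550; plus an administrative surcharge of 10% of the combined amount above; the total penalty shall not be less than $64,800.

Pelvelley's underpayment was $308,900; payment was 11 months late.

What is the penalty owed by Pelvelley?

Accrued rate: 4% × 11 = 44%, capped at 30% → 30%
Failure-to-pay penalty: 30% of $308,900 = $92,670
Penalty before surcharge: $92,670 + $5,550 = $98,220
Administrative surcharge: 10% of $98,220 = $9,822
Total penalty: $98,220 + $9,822 = $108,042
Minimum $64,800: $108,042 meets the minimum, no increase.

$108,042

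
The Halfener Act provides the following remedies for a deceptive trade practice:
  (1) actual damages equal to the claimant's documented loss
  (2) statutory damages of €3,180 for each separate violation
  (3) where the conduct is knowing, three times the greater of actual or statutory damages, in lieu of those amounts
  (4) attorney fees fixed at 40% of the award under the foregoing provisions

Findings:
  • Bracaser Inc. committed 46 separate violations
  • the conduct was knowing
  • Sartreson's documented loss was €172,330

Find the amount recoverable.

€723,786

Statutory damages: 46 × €3,180 = €146,280
Greater of actual damages (€172,330) or statutory damages (€146,280): €172,330
Trebled: 3 × €172,330 = €516,990
Attorney fees: 40% of €516,990 = €206,796
Total recovery: €516,990 + €206,796 = €723,786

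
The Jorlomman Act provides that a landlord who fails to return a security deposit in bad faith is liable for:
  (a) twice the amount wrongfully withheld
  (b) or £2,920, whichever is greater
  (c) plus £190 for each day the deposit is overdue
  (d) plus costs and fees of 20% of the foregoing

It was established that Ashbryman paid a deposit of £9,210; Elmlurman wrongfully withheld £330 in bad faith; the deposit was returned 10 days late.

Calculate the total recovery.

Doubled: 2 × £330 = £660
Minimum £2,920: £660 is below the minimum → £2,920
Late-return penalty: 10 × £190 = £1,900
Damages plus late penalty: £2,920 + £1,900 = £4,820
Costs and fees: 20% of £4,820 = £964
Total recovery: £4,820 + £964 = £5,784

Recovery: £5,784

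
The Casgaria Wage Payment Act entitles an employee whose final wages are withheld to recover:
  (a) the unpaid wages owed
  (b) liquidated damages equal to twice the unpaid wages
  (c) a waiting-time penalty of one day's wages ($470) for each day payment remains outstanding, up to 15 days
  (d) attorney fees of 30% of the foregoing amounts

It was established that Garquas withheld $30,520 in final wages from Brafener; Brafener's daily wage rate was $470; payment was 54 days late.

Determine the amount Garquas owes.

$128,193

Doubled: 2 × $30,520 = $61,040
Penalty days: min(54, 15) = 15
Waiting-time penalty: 15 × $470 = $7,050
Subtotal: $30,520 + $61,040 + $7,050 = $98,610
Attorney fees: 30% of $98,610 = $29,583
Total award: $98,610 + $29,583 = $128,193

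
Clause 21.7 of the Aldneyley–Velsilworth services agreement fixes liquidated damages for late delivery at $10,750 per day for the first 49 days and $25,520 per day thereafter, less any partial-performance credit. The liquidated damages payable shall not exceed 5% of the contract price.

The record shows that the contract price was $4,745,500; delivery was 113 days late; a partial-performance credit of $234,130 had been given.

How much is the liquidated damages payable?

First 49 days: 49 × $10,750 = $526,750
Remaining days: (113 − 49) × $25,520 = $1,633,280
Accrued per-day damages: $526,750 + $1,633,280 = $2,160,030
Less partial-performance credit: $2,160,030 − $234,130 = $1,925,900
Cap: 5% of $4,745,500 = $237,275
Cap at $237,275: $1,925,900 exceeds the cap → $237,275

$237,275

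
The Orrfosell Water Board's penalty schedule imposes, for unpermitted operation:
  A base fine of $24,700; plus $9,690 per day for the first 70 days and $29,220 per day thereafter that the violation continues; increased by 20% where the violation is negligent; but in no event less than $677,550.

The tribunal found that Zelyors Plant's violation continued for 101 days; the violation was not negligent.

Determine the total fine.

$1,608,820

First 70 days: 70 × $9,690 = $678,300
Remaining days: (101 − 70) × $29,220 = $905,820
Per-day component: $678,300 + $905,820 = $1,584,120
Base plus per-day: $24,700 + $1,584,120 = $1,608,820
The violation was not negligent: no 20% increase.
Minimum $677,550: $1,608,820 meets the minimum, no increase.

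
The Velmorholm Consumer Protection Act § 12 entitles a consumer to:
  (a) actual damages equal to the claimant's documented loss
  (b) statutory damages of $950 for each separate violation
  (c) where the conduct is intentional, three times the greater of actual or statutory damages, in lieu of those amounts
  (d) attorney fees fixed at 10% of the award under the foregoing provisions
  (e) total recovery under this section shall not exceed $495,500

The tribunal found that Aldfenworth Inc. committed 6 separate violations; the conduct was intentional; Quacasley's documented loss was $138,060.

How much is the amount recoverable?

Statutory damages: 6 × $950 = $5,700
Greater of actual damages ($138,060) or statutory damages ($5,700): $138,060
Trebled: 3 × $138,060 = $414,180
Attorney fees: 10% of $414,180 = $41,418
Total before cap: $414,180 + $41,418 = $455,598
Cap at $495,500: $455,598 is within the cap, no reduction.

$455,598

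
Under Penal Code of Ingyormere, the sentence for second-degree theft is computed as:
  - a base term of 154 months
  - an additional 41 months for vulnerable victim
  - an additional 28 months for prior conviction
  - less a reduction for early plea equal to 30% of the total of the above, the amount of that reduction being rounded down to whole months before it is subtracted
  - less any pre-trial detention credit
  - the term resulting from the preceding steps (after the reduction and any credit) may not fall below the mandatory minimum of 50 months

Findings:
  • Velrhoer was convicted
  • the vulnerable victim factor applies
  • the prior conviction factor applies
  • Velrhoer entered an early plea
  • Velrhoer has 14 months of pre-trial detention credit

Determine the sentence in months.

Vulnerable victim enhancement: +41 months
Prior conviction enhancement: +28 months
Adjusted term: 154 months + 41 months + 28 months = 223 months
Early plea reduction: 30% of 223 months = 66 months (rounded down)
After reduction: 223 − 66 = 157 months
Less pre-trial detention credit: 157 months − 14 months = 143 months
Minimum 50 months: 143 months meets the minimum, no increase.

143 months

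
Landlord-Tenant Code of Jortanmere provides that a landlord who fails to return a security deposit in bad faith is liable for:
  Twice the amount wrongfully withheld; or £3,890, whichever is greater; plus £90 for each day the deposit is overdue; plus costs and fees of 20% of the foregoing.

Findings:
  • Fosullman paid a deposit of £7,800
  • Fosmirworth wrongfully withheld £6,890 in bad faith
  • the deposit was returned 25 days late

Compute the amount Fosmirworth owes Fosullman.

Recovery: £19,236

Doubled: 2 × £6,890 = £13,780
Minimum £3,890: £13,780 meets the minimum, no increase.
Late-return penalty: 25 × £90 = £2,250
Damages plus late penalty: £13,780 + £2,250 = £16,030
Costs and fees: 20% of £16,030 = £3,206
Total recovery: £16,030 + £3,206 = £19,236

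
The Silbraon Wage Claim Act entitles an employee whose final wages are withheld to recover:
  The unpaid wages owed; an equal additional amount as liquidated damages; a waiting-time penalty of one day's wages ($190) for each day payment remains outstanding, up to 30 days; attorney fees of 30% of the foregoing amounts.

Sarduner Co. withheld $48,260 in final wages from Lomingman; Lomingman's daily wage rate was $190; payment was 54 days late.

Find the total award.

Liquidated damages (equal amount): $48,260
Penalty days: min(54, 30) = 30
Waiting-time penalty: 30 × $190 = $5,700
Subtotal: $48,260 + $48,260 + $5,700 = $102,220
Attorney fees: 30% of $102,220 = $30,666
Total award: $102,220 + $30,666 = $132,886

$132,886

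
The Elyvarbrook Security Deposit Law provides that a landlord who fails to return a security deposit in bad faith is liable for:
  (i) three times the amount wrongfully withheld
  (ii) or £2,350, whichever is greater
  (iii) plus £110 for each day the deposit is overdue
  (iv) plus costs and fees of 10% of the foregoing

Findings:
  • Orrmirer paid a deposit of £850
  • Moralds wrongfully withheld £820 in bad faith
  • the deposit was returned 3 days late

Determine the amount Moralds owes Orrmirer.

Trebled: 3 × £820 = £2,460
Minimum £2,350: £2,460 meets the minimum, no increase.
Late-return penalty: 3 × £110 = £330
Damages plus late penalty: £2,460 + £330 = £2,790
Costs and fees: 10% of £2,790 = £279
Total recovery: £2,790 + £279 = £3,069

Recovery: £3,069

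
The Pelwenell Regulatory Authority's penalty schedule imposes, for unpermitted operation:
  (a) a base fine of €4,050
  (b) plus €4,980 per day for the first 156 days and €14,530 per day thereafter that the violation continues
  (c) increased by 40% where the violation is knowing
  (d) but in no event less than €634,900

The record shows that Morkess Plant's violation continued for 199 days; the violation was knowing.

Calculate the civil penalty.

€1,968,008

First 156 days: 156 × €4,980 = €776,880
Remaining days: (199 − 156) × €14,530 = €624,790
Per-day component: €776,880 + €624,790 = €1,401,670
Base plus per-day: €4,050 + €1,401,670 = €1,405,720
Enhancement: 40% of €1,405,720 = €562,288
Enhanced fine: €1,405,720 + €562,288 = €1,968,008
Minimum €634,900: €1,968,008 meets the minimum, no increase.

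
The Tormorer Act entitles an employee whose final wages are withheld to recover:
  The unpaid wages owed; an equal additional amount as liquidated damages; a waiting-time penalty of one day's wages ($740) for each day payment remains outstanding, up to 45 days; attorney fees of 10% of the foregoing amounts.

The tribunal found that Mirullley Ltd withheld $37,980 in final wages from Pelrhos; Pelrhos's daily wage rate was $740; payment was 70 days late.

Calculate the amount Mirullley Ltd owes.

Liquidated damages (equal amount): $37,980
Penalty days: min(70, 45) = 45
Waiting-time penalty: 45 × $740 = $33,300
Subtotal: $37,980 + $37,980 + $33,300 = $109,260
Attorney fees: 10% of $109,260 = $10,926
Total award: $109,260 + $10,926 = $120,186

Total award: $120,186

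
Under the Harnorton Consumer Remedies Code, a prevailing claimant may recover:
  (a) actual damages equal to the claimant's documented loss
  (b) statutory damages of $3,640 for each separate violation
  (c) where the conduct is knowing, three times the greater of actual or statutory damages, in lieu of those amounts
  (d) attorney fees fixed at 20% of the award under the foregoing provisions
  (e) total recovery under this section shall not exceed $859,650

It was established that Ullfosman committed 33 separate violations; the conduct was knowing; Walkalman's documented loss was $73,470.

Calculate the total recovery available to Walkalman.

$432,432

Statutory damages: 33 × $3,640 = $120,120
Greater of actual damages ($73,470) or statutory damages ($120,120): $120,120
Trebled: 3 × $120,120 = $360,360
Attorney fees: 20% of $360,360 = $72,072
Total before cap: $360,360 + $72,072 = $432,432
Cap at $859,650: $432,432 is within the cap, no reduction.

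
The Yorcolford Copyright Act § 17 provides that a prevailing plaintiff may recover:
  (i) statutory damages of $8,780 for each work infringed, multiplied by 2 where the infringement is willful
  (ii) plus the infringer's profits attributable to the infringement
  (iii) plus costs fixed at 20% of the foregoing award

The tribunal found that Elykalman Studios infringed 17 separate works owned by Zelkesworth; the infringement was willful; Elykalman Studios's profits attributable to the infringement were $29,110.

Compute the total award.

$393,156

Statutory damages: 17 × $8,780 = $149,260
Doubled: 2 × $149,260 = $298,520
Combined award: $298,520 + $29,110 = $327,630
Costs: 20% of $327,630 = $65,526
Award plus costs: $327,630 + $65,526 = $393,156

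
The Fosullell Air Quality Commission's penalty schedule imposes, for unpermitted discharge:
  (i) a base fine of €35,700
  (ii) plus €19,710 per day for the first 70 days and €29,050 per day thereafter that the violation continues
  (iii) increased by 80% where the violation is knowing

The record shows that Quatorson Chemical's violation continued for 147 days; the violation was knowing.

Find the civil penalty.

€6,574,050

First 70 days: 70 × €19,710 = €1,379,700
Remaining days: (147 − 70) × €29,050 = €2,236,850
Per-day component: €1,379,700 + €2,236,850 = €3,616,550
Base plus per-day: €35,700 + €3,616,550 = €3,652,250
Enhancement: 80% of €3,652,250 = €2,921,800
Enhanced fine: €3,652,250 + €2,921,800 = €6,574,050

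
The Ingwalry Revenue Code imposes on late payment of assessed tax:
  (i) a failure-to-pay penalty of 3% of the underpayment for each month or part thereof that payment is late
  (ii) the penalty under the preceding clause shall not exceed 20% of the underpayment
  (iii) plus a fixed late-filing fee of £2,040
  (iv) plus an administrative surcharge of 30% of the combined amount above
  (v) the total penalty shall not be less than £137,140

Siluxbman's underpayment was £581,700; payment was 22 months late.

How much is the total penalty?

Accrued rate: 3% × 22 = 66%, capped at 20% → 20%
Failure-to-pay penalty: 20% of £581,700 = £116,340
Penalty before surcharge: £116,340 + £2,040 = £118,380
Administrative surcharge: 30% of £118,380 = £35,514
Total penalty: £118,380 + £35,514 = £153,894
Minimum £137,140: £153,894 meets the minimum, no increase.

Penalty: £153,894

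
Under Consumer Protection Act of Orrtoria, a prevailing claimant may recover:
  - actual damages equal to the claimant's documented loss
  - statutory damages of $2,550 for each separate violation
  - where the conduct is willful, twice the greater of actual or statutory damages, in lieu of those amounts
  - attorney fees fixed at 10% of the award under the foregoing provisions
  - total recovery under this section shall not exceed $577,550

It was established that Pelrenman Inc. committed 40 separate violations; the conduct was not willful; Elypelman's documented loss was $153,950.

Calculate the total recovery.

Statutory damages: 40 × $2,550 = $102,000
Conduct not willful: the in-lieu enhancement does not apply.
Actual plus statutory damages: $153,950 + $102,000 = $255,950
Attorney fees: 10% of $255,950 = $25,595
Total before cap: $255,950 + $25,595 = $281,545
Cap at $577,550: $281,545 is within the cap, no reduction.

$281,545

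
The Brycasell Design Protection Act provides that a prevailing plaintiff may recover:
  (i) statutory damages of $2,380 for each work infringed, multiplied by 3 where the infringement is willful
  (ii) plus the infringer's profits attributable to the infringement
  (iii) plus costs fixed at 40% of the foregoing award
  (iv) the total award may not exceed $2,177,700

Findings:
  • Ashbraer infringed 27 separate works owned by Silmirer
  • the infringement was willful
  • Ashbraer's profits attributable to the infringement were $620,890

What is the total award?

Statutory damages: 27 × $2,380 = $64,260
Trebled: 3 × $64,260 = $192,780
Combined award: $192,780 + $620,890 = $813,670
Costs: 40% of $813,670 = $325,468
Award plus costs: $813,670 + $325,468 = $1,139,138
Cap at $2,177,700: $1,139,138 is within the cap, no reduction.

$1,139,138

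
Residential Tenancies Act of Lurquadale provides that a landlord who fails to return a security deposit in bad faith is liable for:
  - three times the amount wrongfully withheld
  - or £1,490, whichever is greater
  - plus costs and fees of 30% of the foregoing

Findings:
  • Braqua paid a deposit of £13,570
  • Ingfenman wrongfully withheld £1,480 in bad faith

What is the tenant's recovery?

£5,772

Trebled: 3 × £1,480 = £4,440
Minimum £1,490: £4,440 meets the minimum, no increase.
Costs and fees: 30% of £4,440 = £1,332
Total recovery: £4,440 + £1,332 = £5,772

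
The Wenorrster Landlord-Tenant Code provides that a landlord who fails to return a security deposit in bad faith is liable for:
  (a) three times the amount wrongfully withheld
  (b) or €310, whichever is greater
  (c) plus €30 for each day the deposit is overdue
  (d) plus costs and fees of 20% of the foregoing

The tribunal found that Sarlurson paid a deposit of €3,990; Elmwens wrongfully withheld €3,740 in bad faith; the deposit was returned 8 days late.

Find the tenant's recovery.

Trebled: 3 × €3,740 = €11,220
Minimum €310: €11,220 meets the minimum, no increase.
Late-return penalty: 8 × €30 = €240
Damages plus late penalty: €11,220 + €240 = €11,460
Costs and fees: 20% of €11,460 = €2,292
Total recovery: €11,460 + €2,292 = €13,752

€13,752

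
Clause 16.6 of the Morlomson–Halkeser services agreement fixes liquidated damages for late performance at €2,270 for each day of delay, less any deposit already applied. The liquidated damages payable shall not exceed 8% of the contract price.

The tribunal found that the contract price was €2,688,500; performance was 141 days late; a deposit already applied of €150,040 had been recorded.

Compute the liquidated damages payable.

Per-day damages: 141 × €2,270 = €320,070
Less deposit already applied: €320,070 − €150,040 = €170,030
Cap: 8% of €2,688,500 = €215,080
Cap at €215,080: €170,030 is within the cap, no reduction.

€170,030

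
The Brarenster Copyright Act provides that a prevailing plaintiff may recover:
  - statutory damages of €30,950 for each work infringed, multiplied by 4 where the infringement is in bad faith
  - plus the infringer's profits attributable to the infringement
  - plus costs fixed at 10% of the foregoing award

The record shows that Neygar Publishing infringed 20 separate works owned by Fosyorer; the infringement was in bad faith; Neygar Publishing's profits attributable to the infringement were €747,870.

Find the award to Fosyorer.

€3,546,257

Statutory damages: 20 × €30,950 = €619,000
Multiplied by 4: 4 × €619,000 = €2,476,000
Combined award: €2,476,000 + €747,870 = €3,223,870
Costs: 10% of €3,223,870 = €322,387
Award plus costs: €3,223,870 + €322,387 = €3,546,257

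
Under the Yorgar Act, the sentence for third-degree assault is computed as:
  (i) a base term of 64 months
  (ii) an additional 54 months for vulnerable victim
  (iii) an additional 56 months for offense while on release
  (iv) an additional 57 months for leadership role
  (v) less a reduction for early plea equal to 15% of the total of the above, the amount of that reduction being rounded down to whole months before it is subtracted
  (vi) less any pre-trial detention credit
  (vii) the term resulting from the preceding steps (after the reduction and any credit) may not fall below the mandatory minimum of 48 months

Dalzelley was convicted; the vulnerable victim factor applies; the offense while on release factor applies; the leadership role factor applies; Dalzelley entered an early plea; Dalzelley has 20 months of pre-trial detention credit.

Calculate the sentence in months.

177 months

Vulnerable victim enhancement: +54 months
Offense while on release enhancement: +56 months
Leadership role enhancement: +57 months
Adjusted term: 64 months + 54 months + 56 months + 57 months = 231 months
Early plea reduction: 15% of 231 months = 34 months (rounded down)
After reduction: 231 − 34 = 197 months
Less pre-trial detention credit: 197 months − 20 months = 177 months
Minimum 48 months: 177 months meets the minimum, no increase.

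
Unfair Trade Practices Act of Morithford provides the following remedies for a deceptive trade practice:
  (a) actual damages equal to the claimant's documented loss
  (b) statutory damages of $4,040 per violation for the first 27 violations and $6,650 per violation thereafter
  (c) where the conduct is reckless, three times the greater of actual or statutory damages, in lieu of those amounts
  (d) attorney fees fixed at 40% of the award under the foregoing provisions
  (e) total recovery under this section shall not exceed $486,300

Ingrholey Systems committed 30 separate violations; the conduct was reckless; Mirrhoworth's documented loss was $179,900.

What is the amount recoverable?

First 27 violations: 27 × $4,040 = $109,080
Remaining violations: (30 − 27) × $6,650 = $19,950
Statutory damages: $109,080 + $19,950 = $129,030
Greater of actual damages ($179,900) or statutory damages ($129,030): $179,900
Trebled: 3 × $179,900 = $539,700
Attorney fees: 40% of $539,700 = $215,880
Total before cap: $539,700 + $215,880 = $755,580
Cap at $486,300: $755,580 exceeds the cap → $486,300

$486,300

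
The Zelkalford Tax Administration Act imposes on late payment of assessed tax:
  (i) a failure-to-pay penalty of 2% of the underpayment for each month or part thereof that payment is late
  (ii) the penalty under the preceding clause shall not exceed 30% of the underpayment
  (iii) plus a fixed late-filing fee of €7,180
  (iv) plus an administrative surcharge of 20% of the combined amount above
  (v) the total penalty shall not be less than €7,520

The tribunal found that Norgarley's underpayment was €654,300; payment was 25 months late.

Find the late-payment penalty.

€244,164

Accrued rate: 2% × 25 = 50%, capped at 30% → 30%
Failure-to-pay penalty: 30% of €654,300 = €196,290
Penalty before surcharge: €196,290 + €7,180 = €203,470
Administrative surcharge: 20% of €203,470 = €40,694
Total penalty: €203,470 + €40,694 = €244,164
Minimum €7,520: €244,164 meets the minimum, no increase.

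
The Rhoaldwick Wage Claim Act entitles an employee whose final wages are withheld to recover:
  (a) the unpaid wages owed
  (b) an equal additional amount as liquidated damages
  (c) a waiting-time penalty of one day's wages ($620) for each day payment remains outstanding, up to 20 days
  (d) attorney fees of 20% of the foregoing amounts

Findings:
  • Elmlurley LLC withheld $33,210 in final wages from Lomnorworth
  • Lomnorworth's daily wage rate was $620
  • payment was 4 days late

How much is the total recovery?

Liquidated damages (equal amount): $33,210
Penalty days: min(4, 20) = 4
Waiting-time penalty: 4 × $620 = $2,480
Subtotal: $33,210 + $33,210 + $2,480 = $68,900
Attorney fees: 20% of $68,900 = $13,780
Total award: $68,900 + $13,780 = $82,680

$82,680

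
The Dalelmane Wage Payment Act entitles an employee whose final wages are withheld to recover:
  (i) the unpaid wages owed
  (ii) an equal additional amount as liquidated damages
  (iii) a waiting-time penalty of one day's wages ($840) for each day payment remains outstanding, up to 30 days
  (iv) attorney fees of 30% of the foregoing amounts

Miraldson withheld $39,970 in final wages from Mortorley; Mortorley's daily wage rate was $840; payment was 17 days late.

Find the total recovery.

Liquidated damages (equal amount): $39,970
Penalty days: min(17, 30) = 17
Waiting-time penalty: 17 × $840 = $14,280
Subtotal: $39,970 + $39,970 + $14,280 = $94,220
Attorney fees: 30% of $94,220 = $28,266
Total award: $94,220 + $28,266 = $122,486

$122,486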